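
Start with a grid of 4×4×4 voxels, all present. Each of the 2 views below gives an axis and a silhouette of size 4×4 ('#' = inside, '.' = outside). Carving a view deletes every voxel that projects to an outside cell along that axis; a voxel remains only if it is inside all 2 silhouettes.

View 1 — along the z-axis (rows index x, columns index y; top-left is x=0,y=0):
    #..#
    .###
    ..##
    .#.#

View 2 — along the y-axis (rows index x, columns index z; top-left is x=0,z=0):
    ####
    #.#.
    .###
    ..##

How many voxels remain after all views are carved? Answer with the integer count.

full grid |V| = 64
[1] z-view keeps 9 columns → grid now 36
[2] y-view keeps 11 columns → grid now 24

24 voxels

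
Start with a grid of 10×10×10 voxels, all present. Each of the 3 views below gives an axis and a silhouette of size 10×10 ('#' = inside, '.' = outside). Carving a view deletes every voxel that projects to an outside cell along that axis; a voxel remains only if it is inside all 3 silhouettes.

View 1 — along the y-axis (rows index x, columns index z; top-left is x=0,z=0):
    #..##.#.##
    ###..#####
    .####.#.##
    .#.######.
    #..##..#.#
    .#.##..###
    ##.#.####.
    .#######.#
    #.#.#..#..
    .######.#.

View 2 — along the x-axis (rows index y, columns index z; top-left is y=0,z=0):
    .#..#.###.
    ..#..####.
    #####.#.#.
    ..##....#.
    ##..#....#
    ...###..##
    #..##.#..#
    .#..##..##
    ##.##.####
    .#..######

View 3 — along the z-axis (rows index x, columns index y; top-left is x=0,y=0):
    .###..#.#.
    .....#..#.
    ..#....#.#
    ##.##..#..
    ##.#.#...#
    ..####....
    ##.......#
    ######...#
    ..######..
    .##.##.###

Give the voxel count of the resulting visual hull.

initial block: 10^3 = 1000
after view 1 [y-axis, 65 of 100 cells solid] → remaining = 650
after view 2 [x-axis, 54 of 100 cells solid] → remaining = 363
after view 3 [z-axis, 47 of 100 cells solid] → remaining = 165

remaining voxels: 165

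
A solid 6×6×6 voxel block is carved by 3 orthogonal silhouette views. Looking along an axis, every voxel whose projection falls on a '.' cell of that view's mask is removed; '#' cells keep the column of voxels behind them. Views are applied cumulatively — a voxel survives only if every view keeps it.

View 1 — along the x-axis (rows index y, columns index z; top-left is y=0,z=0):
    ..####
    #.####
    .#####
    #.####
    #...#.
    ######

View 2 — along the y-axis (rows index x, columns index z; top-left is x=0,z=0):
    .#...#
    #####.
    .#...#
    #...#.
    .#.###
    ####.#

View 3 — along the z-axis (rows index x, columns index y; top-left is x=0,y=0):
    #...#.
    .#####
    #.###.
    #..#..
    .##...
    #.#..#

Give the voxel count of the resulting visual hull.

remaining voxels: 46

full grid |V| = 216
  1. axis=0 (YZ plane), |mask|=27  ⇒  voxels=162
  2. axis=1 (XZ plane), |mask|=20  ⇒  voxels=85
  3. axis=2 (XY plane), |mask|=18  ⇒  voxels=46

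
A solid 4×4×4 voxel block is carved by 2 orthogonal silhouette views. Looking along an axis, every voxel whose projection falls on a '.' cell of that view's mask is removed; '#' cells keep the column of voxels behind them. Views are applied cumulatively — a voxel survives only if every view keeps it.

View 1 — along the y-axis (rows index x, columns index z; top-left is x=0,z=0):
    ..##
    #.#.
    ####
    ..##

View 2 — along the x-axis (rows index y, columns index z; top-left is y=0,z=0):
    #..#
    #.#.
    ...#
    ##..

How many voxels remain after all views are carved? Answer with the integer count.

full grid |V| = 64
carve view 1 (along y, XZ-mask fill 10/16): 40 voxels remain
carve view 2 (along x, YZ-mask fill 7/16): 17 voxels remain

remaining voxels: 17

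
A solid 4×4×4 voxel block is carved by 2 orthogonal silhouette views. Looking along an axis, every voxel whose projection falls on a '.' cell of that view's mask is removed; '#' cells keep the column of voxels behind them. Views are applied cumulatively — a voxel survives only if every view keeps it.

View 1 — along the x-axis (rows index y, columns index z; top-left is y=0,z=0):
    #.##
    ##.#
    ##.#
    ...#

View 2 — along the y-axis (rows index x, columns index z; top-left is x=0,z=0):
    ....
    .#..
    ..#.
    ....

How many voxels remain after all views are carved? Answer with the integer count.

voxel count = 3

initial block: 4^3 = 64
[1] x-view keeps 10 columns → grid now 40
[2] y-view keeps 2 columns → grid now 3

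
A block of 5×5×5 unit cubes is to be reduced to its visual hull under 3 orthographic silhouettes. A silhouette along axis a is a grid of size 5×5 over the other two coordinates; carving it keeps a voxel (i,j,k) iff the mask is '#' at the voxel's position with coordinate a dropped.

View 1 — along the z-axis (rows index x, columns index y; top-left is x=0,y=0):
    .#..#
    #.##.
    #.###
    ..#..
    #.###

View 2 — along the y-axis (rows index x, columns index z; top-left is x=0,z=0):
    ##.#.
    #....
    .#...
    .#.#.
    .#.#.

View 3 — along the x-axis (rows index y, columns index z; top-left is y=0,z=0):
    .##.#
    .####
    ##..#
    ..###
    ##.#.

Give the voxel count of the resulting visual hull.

full grid |V| = 125
carve view 1 (along z, XY-mask fill 14/25): 70 voxels remain
carve view 2 (along y, XZ-mask fill 9/25): 23 voxels remain
carve view 3 (along x, YZ-mask fill 16/25): 15 voxels remain

15 voxels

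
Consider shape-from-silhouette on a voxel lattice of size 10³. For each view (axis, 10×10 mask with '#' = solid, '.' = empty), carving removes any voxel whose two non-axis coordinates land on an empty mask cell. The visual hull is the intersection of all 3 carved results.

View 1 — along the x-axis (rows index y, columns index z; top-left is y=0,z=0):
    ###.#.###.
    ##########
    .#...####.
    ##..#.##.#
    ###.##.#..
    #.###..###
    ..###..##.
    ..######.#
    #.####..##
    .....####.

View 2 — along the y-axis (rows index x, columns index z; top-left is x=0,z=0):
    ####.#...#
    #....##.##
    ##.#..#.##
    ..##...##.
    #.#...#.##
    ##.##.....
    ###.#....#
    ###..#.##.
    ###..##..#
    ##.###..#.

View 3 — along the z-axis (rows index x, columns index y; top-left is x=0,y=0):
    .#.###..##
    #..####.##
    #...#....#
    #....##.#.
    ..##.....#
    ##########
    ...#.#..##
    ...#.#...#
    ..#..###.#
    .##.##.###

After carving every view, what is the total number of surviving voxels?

initial block: 10^3 = 1000
step 1: project along x, AND mask (64/100) → |grid| = 640
step 2: project along y, AND mask (53/100) → |grid| = 324
step 3: project along z, AND mask (52/100) → |grid| = 157

157 voxels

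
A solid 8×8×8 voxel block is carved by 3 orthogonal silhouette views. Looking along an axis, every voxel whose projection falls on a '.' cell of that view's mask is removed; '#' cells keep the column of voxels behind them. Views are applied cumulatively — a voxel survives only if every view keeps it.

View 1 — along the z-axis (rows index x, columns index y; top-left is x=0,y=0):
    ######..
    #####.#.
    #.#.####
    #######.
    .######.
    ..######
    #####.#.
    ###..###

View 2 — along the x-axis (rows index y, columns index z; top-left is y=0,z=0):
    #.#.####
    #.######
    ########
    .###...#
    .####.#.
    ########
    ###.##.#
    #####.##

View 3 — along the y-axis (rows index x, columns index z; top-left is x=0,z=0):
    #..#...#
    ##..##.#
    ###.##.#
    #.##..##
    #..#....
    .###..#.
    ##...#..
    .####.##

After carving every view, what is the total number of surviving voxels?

168 voxels

full grid |V| = 512
carve view 1 (along z, XY-mask fill 49/64): 392 voxels remain
carve view 2 (along x, YZ-mask fill 51/64): 312 voxels remain
carve view 3 (along y, XZ-mask fill 34/64): 168 voxels remain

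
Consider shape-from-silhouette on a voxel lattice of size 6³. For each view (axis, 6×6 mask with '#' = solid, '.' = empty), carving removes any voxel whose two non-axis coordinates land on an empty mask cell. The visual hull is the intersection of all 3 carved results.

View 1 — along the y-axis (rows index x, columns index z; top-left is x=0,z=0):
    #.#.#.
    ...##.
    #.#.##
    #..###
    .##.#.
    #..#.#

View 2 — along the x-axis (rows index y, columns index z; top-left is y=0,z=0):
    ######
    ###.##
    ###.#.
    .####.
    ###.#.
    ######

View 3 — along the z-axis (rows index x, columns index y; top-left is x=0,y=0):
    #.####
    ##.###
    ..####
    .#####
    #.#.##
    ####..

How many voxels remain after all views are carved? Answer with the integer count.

66 voxels

initial block: 6^3 = 216
carve view 1 (along y, XZ-mask fill 19/36): 114 voxels remain
carve view 2 (along x, YZ-mask fill 29/36): 92 voxels remain
carve view 3 (along z, XY-mask fill 27/36): 66 voxels remain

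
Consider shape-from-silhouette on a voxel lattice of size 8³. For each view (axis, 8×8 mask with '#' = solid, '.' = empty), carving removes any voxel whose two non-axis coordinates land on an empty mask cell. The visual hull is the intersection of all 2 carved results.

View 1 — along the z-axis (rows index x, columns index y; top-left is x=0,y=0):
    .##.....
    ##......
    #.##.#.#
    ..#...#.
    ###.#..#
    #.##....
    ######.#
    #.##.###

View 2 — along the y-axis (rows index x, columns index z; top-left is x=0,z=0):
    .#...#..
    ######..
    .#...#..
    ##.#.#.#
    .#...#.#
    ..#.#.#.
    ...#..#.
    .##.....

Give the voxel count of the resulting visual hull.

|visual hull| = 86

start: 8×8×8 = 512 voxels
after view 1 [z-axis, 32 of 64 cells solid] → remaining = 256
after view 2 [y-axis, 25 of 64 cells solid] → remaining = 86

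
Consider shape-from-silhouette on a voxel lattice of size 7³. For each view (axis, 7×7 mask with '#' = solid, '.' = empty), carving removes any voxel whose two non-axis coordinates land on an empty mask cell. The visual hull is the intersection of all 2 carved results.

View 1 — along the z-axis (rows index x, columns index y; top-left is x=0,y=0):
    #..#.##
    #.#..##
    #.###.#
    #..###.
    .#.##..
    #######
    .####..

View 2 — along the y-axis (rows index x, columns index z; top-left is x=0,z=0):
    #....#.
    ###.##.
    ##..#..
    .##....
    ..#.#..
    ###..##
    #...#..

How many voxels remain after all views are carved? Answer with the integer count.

start: 7×7×7 = 343 voxels
after view 1 [z-axis, 31 of 49 cells solid] → remaining = 217
after view 2 [y-axis, 21 of 49 cells solid] → remaining = 100

remaining voxels: 100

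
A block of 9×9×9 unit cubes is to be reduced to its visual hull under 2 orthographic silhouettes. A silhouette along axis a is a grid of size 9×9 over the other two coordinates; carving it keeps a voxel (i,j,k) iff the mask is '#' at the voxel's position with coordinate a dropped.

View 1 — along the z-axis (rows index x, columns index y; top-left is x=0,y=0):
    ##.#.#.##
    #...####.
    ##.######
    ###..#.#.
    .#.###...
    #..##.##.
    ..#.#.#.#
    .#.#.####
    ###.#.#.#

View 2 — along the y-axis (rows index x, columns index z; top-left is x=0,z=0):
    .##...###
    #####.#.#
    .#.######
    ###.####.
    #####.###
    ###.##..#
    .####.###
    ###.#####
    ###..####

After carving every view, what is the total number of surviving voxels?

336 voxels

initial block: 9^3 = 729
carve view 1 (along z, XY-mask fill 49/81): 441 voxels remain
carve view 2 (along y, XZ-mask fill 62/81): 336 voxels remain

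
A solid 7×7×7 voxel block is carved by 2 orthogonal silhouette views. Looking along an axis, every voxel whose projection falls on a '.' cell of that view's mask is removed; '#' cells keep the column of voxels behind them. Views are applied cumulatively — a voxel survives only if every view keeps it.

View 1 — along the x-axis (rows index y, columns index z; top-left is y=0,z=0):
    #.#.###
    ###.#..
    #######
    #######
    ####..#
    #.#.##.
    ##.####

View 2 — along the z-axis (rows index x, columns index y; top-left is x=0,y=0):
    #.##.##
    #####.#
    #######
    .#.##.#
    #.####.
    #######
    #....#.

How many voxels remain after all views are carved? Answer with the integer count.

before carving: 343 voxels (7×7×7)
V1 x: intersect with YZ mask (38 set) -- 266 left
V2 z: intersect with XY mask (36 set) -- 198 left

remaining voxels: 198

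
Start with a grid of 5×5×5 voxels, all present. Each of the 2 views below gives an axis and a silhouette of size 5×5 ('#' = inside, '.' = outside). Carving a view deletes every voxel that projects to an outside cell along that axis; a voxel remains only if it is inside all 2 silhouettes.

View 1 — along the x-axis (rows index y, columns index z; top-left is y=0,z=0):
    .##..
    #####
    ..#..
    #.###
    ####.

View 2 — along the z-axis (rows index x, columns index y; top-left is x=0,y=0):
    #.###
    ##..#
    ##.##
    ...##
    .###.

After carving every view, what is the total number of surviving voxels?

full grid |V| = 125
  1. axis=0 (YZ plane), |mask|=16  ⇒  voxels=80
  2. axis=2 (XY plane), |mask|=16  ⇒  voxels=55

55 voxels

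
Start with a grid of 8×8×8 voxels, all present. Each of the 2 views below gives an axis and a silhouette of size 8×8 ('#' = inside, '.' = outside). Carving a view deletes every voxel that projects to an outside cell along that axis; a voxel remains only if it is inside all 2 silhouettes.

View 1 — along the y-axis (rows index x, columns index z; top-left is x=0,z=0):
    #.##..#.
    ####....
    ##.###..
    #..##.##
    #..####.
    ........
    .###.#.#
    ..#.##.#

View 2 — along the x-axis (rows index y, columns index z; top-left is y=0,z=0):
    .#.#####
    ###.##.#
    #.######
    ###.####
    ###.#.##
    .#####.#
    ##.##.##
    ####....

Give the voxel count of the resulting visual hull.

|visual hull| = 189

start: 8×8×8 = 512 voxels
  1. axis=1 (XZ plane), |mask|=32  ⇒  voxels=256
  2. axis=0 (YZ plane), |mask|=48  ⇒  voxels=189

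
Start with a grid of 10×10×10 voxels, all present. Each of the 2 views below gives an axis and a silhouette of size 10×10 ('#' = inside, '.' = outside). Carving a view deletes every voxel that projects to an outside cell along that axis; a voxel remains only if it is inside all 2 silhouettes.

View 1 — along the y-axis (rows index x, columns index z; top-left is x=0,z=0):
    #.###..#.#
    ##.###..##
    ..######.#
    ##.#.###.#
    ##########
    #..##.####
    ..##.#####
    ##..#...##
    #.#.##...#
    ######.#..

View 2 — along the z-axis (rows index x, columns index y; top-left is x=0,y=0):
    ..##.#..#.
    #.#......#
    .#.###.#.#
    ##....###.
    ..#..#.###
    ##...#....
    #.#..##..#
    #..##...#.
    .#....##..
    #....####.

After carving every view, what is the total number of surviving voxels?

|visual hull| = 298

before carving: 1000 voxels (10×10×10)
step 1: project along y, AND mask (68/100) → |grid| = 680
step 2: project along z, AND mask (43/100) → |grid| = 298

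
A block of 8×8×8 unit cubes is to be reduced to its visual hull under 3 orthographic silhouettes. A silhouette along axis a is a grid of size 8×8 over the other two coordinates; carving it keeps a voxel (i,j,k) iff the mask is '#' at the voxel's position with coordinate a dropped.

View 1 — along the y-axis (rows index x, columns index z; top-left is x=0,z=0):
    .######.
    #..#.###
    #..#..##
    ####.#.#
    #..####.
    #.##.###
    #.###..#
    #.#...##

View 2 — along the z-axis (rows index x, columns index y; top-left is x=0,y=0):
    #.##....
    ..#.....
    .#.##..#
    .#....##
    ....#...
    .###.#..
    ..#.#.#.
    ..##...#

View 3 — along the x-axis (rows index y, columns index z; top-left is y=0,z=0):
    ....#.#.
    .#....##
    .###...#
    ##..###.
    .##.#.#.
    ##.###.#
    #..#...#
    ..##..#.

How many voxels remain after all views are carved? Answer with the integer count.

before carving: 512 voxels (8×8×8)
[1] y-view keeps 41 columns → grid now 328
[2] z-view keeps 22 columns → grid now 113
[3] x-view keeps 30 columns → grid now 53

voxel count = 53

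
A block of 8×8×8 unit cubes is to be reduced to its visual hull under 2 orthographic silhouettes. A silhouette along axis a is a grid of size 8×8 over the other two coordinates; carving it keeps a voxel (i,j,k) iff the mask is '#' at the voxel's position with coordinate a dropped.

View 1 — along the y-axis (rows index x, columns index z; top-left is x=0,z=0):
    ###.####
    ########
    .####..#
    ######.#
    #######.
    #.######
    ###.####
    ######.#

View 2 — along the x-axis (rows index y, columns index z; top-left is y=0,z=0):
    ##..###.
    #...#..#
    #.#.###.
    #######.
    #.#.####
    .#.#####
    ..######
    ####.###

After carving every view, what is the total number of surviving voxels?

309 voxels

before carving: 512 voxels (8×8×8)
V1 y: intersect with XZ mask (55 set) -- 440 left
V2 x: intersect with YZ mask (45 set) -- 309 left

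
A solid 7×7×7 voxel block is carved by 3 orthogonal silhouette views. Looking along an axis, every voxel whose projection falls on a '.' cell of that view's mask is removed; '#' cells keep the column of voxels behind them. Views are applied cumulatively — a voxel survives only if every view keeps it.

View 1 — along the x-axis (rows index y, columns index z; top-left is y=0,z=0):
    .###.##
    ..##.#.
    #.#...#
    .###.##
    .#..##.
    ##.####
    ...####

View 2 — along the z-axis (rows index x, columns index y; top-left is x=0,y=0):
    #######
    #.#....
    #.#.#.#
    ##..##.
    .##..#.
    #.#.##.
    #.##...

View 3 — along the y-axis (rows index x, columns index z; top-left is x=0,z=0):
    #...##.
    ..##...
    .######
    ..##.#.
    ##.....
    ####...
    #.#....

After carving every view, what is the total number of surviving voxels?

|visual hull| = 53

start: 7×7×7 = 343 voxels
  1. axis=0 (YZ plane), |mask|=29  ⇒  voxels=203
  2. axis=2 (XY plane), |mask|=27  ⇒  voxels=111
  3. axis=1 (XZ plane), |mask|=22  ⇒  voxels=53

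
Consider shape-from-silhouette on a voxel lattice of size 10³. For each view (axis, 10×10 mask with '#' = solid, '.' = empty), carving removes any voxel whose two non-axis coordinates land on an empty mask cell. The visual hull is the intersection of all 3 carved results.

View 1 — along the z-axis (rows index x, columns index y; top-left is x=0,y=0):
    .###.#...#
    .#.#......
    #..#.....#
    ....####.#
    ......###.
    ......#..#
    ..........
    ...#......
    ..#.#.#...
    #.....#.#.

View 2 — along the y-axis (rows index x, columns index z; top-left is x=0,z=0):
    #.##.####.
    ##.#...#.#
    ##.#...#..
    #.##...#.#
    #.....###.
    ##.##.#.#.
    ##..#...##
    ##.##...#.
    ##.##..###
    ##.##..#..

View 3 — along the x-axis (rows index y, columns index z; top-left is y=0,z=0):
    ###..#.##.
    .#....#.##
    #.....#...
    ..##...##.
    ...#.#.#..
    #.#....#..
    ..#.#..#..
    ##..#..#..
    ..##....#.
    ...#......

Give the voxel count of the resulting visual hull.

voxel count = 51

initial block: 10^3 = 1000
V1 z: intersect with XY mask (27 set) -- 270 left
V2 y: intersect with XZ mask (53 set) -- 147 left
V3 x: intersect with YZ mask (33 set) -- 51 left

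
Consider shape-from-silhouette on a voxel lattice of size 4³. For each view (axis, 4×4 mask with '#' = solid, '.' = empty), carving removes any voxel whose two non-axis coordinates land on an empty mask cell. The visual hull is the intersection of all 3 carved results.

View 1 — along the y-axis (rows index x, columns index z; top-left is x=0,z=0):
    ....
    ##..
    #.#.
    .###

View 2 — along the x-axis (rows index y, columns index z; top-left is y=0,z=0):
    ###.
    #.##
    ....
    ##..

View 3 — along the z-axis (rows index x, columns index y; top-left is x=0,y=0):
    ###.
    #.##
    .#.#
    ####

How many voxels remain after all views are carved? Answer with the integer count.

initial block: 4^3 = 64
[1] y-view keeps 7 columns → grid now 28
[2] x-view keeps 8 columns → grid now 15
[3] z-view keeps 12 columns → grid now 12

|visual hull| = 12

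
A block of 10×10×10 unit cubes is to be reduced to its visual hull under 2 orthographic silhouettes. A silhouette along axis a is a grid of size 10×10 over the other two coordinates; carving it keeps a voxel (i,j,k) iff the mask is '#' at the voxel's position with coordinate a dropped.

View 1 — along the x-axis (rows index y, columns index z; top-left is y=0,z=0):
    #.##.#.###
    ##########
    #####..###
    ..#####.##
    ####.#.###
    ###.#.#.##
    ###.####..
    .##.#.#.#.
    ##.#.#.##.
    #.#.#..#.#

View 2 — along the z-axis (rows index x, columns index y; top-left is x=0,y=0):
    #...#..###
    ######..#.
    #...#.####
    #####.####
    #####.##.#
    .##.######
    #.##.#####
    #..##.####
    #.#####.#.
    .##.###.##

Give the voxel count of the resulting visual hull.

|visual hull| = 496

full grid |V| = 1000
step 1: project along x, AND mask (70/100) → |grid| = 700
step 2: project along z, AND mask (72/100) → |grid| = 496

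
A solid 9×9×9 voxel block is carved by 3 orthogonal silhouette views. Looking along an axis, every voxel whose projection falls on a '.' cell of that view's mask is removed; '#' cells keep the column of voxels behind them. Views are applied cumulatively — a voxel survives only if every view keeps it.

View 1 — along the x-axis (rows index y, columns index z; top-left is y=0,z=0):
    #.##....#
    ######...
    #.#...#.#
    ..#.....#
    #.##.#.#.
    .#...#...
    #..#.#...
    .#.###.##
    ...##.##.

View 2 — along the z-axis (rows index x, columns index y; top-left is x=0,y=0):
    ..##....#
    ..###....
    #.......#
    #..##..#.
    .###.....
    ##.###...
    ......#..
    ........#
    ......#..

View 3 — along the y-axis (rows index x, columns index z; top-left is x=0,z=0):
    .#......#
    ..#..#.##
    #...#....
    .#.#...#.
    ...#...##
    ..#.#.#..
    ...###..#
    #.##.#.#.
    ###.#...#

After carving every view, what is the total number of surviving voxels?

|visual hull| = 30

full grid |V| = 729
carve view 1 (along x, YZ-mask fill 36/81): 324 voxels remain
carve view 2 (along z, XY-mask fill 23/81): 87 voxels remain
carve view 3 (along y, XZ-mask fill 31/81): 30 voxels remain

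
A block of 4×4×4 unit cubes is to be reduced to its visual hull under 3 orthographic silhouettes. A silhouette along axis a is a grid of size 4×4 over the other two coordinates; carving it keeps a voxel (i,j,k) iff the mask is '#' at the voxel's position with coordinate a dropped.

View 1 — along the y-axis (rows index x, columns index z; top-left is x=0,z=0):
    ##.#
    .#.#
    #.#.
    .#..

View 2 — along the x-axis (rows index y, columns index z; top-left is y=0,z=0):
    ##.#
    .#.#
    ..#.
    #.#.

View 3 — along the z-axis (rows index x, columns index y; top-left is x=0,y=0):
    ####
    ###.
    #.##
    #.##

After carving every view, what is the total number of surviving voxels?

start: 4×4×4 = 64 voxels
V1 y: intersect with XZ mask (8 set) -- 32 left
V2 x: intersect with YZ mask (8 set) -- 16 left
V3 z: intersect with XY mask (13 set) -- 15 left

voxel count = 15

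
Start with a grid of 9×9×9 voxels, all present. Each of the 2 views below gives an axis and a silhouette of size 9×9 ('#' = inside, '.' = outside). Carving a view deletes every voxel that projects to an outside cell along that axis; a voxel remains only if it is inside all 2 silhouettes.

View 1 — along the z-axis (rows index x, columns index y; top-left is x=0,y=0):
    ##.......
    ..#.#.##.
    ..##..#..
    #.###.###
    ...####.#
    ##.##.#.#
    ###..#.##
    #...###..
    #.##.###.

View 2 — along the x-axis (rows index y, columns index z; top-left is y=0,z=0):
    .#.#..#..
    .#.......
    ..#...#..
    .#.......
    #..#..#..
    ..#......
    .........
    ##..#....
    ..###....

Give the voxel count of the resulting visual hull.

79 voxels

initial block: 9^3 = 729
V1 z: intersect with XY mask (43 set) -- 387 left
V2 x: intersect with YZ mask (17 set) -- 79 left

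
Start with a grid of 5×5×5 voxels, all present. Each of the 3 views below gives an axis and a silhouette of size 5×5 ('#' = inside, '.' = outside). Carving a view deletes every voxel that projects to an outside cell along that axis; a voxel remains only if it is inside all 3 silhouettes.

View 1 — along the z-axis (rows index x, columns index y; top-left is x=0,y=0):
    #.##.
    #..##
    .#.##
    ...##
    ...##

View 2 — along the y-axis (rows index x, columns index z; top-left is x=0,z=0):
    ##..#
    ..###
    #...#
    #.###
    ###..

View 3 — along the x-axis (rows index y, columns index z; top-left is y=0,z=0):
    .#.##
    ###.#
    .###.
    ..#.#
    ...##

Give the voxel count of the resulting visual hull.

voxel count = 19

initial block: 5^3 = 125
  1. axis=2 (XY plane), |mask|=13  ⇒  voxels=65
  2. axis=1 (XZ plane), |mask|=15  ⇒  voxels=38
  3. axis=0 (YZ plane), |mask|=14  ⇒  voxels=19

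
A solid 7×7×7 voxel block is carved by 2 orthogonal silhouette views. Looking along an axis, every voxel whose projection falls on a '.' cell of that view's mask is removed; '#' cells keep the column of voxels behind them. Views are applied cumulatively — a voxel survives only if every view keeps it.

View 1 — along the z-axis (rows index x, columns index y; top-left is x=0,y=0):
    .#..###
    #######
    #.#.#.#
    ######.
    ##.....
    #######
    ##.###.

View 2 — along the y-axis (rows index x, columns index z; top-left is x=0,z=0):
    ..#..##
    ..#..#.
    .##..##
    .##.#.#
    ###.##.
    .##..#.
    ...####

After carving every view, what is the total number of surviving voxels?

remaining voxels: 117

before carving: 343 voxels (7×7×7)
V1 z: intersect with XY mask (35 set) -- 245 left
V2 y: intersect with XZ mask (25 set) -- 117 left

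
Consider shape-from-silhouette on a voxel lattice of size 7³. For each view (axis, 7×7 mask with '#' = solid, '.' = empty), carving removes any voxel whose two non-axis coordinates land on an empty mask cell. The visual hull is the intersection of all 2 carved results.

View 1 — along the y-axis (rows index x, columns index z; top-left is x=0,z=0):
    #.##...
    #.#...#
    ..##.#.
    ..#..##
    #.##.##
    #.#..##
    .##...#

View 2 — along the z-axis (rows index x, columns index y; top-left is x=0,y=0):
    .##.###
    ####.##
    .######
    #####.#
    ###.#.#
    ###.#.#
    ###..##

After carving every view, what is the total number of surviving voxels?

full grid |V| = 343
step 1: project along y, AND mask (24/49) → |grid| = 168
step 2: project along z, AND mask (38/49) → |grid| = 129

voxel count = 129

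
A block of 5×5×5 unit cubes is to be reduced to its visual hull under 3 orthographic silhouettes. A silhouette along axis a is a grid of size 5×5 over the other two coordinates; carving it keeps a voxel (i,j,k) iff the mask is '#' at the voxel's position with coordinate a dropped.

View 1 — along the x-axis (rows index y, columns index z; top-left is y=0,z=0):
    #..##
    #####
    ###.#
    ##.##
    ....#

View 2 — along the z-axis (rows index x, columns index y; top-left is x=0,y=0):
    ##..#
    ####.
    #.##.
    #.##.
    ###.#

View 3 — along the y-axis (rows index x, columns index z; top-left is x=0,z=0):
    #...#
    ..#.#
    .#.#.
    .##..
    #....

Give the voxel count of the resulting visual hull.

full grid |V| = 125
  1. axis=0 (YZ plane), |mask|=17  ⇒  voxels=85
  2. axis=2 (XY plane), |mask|=17  ⇒  voxels=60
  3. axis=1 (XZ plane), |mask|=9  ⇒  voxels=21

remaining voxels: 21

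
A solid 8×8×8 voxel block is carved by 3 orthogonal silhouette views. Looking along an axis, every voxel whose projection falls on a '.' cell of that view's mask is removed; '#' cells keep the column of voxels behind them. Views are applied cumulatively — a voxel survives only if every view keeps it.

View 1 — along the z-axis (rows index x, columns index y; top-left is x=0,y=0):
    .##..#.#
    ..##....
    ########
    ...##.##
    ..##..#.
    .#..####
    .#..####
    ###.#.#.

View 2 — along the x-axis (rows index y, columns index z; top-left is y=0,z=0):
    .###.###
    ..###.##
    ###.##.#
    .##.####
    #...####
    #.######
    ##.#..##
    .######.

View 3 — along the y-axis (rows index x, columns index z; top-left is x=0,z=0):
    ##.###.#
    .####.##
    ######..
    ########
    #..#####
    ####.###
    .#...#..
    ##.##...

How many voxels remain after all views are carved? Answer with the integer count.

before carving: 512 voxels (8×8×8)
step 1: project along z, AND mask (36/64) → |grid| = 288
step 2: project along x, AND mask (46/64) → |grid| = 204
step 3: project along y, AND mask (45/64) → |grid| = 133

remaining voxels: 133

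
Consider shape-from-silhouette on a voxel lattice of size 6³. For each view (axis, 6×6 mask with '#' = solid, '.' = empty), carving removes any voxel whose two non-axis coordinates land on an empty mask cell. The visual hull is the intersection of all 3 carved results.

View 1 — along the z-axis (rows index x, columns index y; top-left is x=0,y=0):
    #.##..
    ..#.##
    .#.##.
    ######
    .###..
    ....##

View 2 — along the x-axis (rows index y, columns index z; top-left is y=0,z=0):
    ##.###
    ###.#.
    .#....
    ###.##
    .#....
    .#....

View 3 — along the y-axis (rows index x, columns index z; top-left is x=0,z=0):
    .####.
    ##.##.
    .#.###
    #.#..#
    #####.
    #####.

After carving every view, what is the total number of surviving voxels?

before carving: 216 voxels (6×6×6)
carve view 1 (along z, XY-mask fill 20/36): 120 voxels remain
carve view 2 (along x, YZ-mask fill 17/36): 53 voxels remain
carve view 3 (along y, XZ-mask fill 25/36): 34 voxels remain

remaining voxels: 34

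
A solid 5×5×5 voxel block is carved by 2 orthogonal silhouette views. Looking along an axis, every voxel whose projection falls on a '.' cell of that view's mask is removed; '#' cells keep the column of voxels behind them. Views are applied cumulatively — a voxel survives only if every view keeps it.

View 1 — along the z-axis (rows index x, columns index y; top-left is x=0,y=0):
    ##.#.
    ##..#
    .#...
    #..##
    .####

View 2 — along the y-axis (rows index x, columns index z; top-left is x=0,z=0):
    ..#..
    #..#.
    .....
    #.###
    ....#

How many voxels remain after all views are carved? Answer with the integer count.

remaining voxels: 25

start: 5×5×5 = 125 voxels
  1. axis=2 (XY plane), |mask|=14  ⇒  voxels=70
  2. axis=1 (XZ plane), |mask|=8  ⇒  voxels=25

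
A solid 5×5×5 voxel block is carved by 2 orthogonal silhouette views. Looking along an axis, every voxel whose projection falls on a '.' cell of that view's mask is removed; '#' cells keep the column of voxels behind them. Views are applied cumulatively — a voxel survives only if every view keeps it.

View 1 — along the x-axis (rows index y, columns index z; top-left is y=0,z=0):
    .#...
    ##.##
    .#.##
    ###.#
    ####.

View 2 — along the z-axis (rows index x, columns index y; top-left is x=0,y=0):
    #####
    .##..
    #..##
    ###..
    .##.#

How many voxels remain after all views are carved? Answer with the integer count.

before carving: 125 voxels (5×5×5)
V1 x: intersect with YZ mask (16 set) -- 80 left
V2 z: intersect with XY mask (16 set) -- 51 left

|visual hull| = 51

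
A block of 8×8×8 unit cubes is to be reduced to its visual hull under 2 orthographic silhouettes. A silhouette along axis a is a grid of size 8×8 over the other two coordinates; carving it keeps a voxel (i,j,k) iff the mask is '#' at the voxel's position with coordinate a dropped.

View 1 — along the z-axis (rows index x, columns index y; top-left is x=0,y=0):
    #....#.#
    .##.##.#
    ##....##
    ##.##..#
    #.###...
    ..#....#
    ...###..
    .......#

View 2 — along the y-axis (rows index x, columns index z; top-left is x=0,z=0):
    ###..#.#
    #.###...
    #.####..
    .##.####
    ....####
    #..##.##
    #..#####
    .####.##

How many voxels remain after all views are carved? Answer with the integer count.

start: 8×8×8 = 512 voxels
carve view 1 (along z, XY-mask fill 27/64): 216 voxels remain
carve view 2 (along y, XZ-mask fill 41/64): 135 voxels remain

135 voxels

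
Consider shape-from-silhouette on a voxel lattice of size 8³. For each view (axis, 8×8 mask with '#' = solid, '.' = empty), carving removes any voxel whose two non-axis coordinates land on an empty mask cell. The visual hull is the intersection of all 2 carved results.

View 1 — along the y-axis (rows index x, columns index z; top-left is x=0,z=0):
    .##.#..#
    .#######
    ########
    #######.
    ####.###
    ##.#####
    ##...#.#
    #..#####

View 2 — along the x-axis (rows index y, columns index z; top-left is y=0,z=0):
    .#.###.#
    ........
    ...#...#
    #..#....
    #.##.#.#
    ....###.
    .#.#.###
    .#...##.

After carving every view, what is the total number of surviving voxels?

before carving: 512 voxels (8×8×8)
[1] y-view keeps 50 columns → grid now 400
[2] x-view keeps 25 columns → grid now 161

voxel count = 161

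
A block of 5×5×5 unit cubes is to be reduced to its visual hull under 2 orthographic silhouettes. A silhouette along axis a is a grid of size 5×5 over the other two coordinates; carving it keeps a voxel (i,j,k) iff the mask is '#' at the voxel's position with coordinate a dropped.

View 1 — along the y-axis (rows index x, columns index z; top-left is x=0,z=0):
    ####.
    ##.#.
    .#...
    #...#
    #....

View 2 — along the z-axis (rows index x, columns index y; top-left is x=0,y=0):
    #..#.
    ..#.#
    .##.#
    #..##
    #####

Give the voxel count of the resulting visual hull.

initial block: 5^3 = 125
after view 1 [y-axis, 11 of 25 cells solid] → remaining = 55
after view 2 [z-axis, 15 of 25 cells solid] → remaining = 28

|visual hull| = 28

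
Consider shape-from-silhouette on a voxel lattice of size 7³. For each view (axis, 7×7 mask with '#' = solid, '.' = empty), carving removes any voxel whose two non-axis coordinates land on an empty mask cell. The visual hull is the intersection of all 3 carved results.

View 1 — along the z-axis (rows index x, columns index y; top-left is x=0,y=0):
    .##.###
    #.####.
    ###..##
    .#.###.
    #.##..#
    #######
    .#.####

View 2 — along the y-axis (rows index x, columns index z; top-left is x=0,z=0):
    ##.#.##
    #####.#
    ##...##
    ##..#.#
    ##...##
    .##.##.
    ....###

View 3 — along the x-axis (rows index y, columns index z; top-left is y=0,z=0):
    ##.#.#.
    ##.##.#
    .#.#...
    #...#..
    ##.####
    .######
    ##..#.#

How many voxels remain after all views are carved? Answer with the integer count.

|visual hull| = 95

full grid |V| = 343
[1] z-view keeps 35 columns → grid now 245
[2] y-view keeps 30 columns → grid now 150
[3] x-view keeps 29 columns → grid now 95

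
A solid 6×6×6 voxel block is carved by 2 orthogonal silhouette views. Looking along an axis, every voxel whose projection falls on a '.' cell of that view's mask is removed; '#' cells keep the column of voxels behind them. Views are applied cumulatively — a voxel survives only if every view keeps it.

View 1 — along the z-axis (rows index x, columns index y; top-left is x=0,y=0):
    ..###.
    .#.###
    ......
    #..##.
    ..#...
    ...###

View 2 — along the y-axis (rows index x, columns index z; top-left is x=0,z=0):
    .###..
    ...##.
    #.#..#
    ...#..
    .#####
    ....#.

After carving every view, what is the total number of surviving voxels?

28 voxels

full grid |V| = 216
step 1: project along z, AND mask (14/36) → |grid| = 84
step 2: project along y, AND mask (15/36) → |grid| = 28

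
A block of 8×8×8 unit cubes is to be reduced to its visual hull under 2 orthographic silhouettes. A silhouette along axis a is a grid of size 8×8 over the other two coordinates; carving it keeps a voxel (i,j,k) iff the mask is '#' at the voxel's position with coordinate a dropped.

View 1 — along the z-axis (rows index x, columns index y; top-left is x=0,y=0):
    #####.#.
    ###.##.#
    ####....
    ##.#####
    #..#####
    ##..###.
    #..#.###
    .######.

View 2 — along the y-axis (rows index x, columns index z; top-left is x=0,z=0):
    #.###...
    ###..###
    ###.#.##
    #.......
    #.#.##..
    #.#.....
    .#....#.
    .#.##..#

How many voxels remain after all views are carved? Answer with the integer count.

remaining voxels: 159

start: 8×8×8 = 512 voxels
[1] z-view keeps 45 columns → grid now 360
[2] y-view keeps 29 columns → grid now 159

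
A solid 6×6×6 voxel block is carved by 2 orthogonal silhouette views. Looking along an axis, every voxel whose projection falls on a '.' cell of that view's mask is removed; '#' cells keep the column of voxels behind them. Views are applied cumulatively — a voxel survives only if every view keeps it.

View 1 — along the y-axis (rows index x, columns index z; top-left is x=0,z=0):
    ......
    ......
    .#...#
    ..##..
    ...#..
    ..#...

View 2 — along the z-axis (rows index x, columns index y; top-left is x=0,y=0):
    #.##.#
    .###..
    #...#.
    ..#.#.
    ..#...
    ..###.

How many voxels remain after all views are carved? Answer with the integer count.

remaining voxels: 12

initial block: 6^3 = 216
  1. axis=1 (XZ plane), |mask|=6  ⇒  voxels=36
  2. axis=2 (XY plane), |mask|=15  ⇒  voxels=12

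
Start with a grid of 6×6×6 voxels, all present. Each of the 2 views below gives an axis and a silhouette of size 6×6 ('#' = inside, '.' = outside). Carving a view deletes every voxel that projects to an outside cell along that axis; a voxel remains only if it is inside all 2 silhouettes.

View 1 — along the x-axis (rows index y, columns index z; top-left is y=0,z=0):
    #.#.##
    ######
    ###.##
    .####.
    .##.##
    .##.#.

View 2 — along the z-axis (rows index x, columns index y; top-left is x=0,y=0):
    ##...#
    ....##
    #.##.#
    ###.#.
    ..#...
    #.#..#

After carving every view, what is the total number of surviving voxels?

remaining voxels: 72

before carving: 216 voxels (6×6×6)
step 1: project along x, AND mask (26/36) → |grid| = 156
step 2: project along z, AND mask (17/36) → |grid| = 72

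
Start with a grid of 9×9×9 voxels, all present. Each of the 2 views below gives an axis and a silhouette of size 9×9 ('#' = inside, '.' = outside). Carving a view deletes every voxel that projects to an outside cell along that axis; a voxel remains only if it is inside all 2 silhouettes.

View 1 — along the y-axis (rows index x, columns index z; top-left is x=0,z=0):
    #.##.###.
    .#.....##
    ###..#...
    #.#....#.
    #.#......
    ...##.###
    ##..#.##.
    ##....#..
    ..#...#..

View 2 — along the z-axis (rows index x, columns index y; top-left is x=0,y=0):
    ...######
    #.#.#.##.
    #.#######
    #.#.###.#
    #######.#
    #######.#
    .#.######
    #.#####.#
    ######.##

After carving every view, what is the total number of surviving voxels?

|visual hull| = 229

before carving: 729 voxels (9×9×9)
after view 1 [y-axis, 33 of 81 cells solid] → remaining = 297
after view 2 [z-axis, 63 of 81 cells solid] → remaining = 229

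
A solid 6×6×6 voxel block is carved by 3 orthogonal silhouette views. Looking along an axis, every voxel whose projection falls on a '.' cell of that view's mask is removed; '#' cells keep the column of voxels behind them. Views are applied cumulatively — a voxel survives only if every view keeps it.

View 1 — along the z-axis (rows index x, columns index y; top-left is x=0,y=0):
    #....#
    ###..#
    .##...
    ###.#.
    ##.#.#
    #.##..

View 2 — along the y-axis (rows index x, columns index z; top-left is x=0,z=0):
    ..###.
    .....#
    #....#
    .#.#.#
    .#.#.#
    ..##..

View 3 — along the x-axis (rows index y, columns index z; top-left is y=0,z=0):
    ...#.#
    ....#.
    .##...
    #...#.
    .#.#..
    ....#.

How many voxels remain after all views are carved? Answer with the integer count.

start: 6×6×6 = 216 voxels
carve view 1 (along z, XY-mask fill 19/36): 114 voxels remain
carve view 2 (along y, XZ-mask fill 14/36): 44 voxels remain
carve view 3 (along x, YZ-mask fill 10/36): 12 voxels remain

12 voxels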